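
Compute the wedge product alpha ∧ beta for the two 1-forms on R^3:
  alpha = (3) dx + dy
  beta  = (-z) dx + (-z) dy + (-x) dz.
alpha ∧ beta = (-2*z) dx ∧ dy + (-3*x) dx ∧ dz + (-x) dy ∧ dz

Distribute the wedge, using dx_i ∧ dx_j = -dx_j ∧ dx_i and dx_i ∧ dx_i = 0. For each pair (i, j) with i < j, the coefficient of dx_i ∧ dx_j in alpha ∧ beta is (alpha_i * beta_j - alpha_j * beta_i). Collecting: alpha ∧ beta = (-2*z) dx ∧ dy + (-3*x) dx ∧ dz + (-x) dy ∧ dz.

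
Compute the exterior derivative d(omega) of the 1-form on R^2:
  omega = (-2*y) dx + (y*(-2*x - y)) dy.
d(omega) = (2 - 2*y) dx ∧ dy

For a 1-form omega = sum_i f_i dx_i, the exterior derivative is
  d(omega) = sum_{i < j} (∂f_j/∂x_i - ∂f_i/∂x_j) dx_i ∧ dx_j.
  coefficient of dx ∧ dy: ∂f_2/∂x - ∂f_1/∂y = ∂(y*(-2*x - y))/∂x - ∂(-2*y)/∂y = 2 - 2*y
Assembling: d(omega) = (2 - 2*y) dx ∧ dy.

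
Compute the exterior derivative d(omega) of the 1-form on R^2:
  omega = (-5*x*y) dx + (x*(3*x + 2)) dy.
d(omega) = (11*x + 2) dx ∧ dy

For a 1-form omega = sum_i f_i dx_i, the exterior derivative is
  d(omega) = sum_{i < j} (∂f_j/∂x_i - ∂f_i/∂x_j) dx_i ∧ dx_j.
  coefficient of dx ∧ dy: ∂f_2/∂x - ∂f_1/∂y = ∂(x*(3*x + 2))/∂x - ∂(-5*x*y)/∂y = 11*x + 2
Assembling: d(omega) = (11*x + 2) dx ∧ dy.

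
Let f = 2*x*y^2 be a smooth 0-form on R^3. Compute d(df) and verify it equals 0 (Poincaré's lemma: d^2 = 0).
d(df) = 0

Step 1: df = sum_i (∂f/∂x_i) dx_i = (2*y^2) dx + (4*x*y) dy + (0) dz.
Step 2: Apply d again. Using the 1-form formula, the coefficient of dx ∧ dy in d(df) is ∂^2 f/∂x ∂y - ∂^2 f/∂y ∂x = (4*y) - (4*y) = 0 (equality of mixed partials for smooth f).
Similarly for dx ∧ dz and dy ∧ dz — all coefficients vanish. So d(df) = 0.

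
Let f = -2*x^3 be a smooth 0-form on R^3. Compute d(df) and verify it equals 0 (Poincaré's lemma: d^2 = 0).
d(df) = 0

Step 1: df = sum_i (∂f/∂x_i) dx_i = (-6*x^2) dx + (0) dy + (0) dz.
Step 2: Apply d again. Using the 1-form formula, the coefficient of dx ∧ dy in d(df) is ∂^2 f/∂x ∂y - ∂^2 f/∂y ∂x = (0) - (0) = 0 (equality of mixed partials for smooth f).
Similarly for dx ∧ dz and dy ∧ dz — all coefficients vanish. So d(df) = 0.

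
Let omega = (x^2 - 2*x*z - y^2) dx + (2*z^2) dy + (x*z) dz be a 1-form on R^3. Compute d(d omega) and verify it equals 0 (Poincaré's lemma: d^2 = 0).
d(d omega) = 0

Step 1: d omega = sum_{i<j} (∂f_j/∂x_i - ∂f_i/∂x_j) dx_i ∧ dx_j:
  coeff of dx ∧ dy: 2*y
  coeff of dx ∧ dz: 2*x + z
  coeff of dy ∧ dz: -4*z
Step 2: Apply d again to each 2-form coefficient. The only possible 3-form in R^3 is dx ∧ dy ∧ dz, with coefficient
  ∂(coeff of dy∧dz)/∂x - ∂(coeff of dx∧dz)/∂y + ∂(coeff of dx∧dy)/∂z
  = ∂/∂x (-4*z) - ∂/∂y (2*x + z) + ∂/∂z (2*y).
Each of these terms simplifies to sums of mixed partials that cancel in pairs. The result is 0 (by equality of mixed partials for smooth functions — Schwarz / Clairaut).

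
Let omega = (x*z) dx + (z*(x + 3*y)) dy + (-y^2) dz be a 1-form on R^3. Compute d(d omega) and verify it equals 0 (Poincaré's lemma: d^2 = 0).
d(d omega) = 0

Step 1: d omega = sum_{i<j} (∂f_j/∂x_i - ∂f_i/∂x_j) dx_i ∧ dx_j:
  coeff of dx ∧ dy: z
  coeff of dx ∧ dz: -x
  coeff of dy ∧ dz: -x - 5*y
Step 2: Apply d again to each 2-form coefficient. The only possible 3-form in R^3 is dx ∧ dy ∧ dz, with coefficient
  ∂(coeff of dy∧dz)/∂x - ∂(coeff of dx∧dz)/∂y + ∂(coeff of dx∧dy)/∂z
  = ∂/∂x (-x - 5*y) - ∂/∂y (-x) + ∂/∂z (z).
Each of these terms simplifies to sums of mixed partials that cancel in pairs. The result is 0 (by equality of mixed partials for smooth functions — Schwarz / Clairaut).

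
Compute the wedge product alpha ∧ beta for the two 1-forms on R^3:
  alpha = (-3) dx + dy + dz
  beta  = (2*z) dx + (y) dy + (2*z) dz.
alpha ∧ beta = (-3*y - 2*z) dx ∧ dy + (-8*z) dx ∧ dz + (-y + 2*z) dy ∧ dz

Distribute the wedge, using dx_i ∧ dx_j = -dx_j ∧ dx_i and dx_i ∧ dx_i = 0. For each pair (i, j) with i < j, the coefficient of dx_i ∧ dx_j in alpha ∧ beta is (alpha_i * beta_j - alpha_j * beta_i). Collecting: alpha ∧ beta = (-3*y - 2*z) dx ∧ dy + (-8*z) dx ∧ dz + (-y + 2*z) dy ∧ dz.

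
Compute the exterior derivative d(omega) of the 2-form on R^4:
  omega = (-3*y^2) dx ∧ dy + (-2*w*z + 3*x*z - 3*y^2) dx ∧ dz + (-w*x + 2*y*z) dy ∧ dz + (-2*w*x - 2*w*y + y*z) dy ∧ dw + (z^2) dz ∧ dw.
d(omega) = (-w + 6*y) dx ∧ dy ∧ dz + (-2*z) dx ∧ dz ∧ dw + (-x - y) dy ∧ dz ∧ dw + (-2*w) dx ∧ dy ∧ dw

For a 2-form omega = sum_{i<j} g_{ij} dx_i ∧ dx_j, the exterior derivative is
  d(omega) = sum_{i<j} d(g_{ij}) ∧ dx_i ∧ dx_j = sum_{i<j, k} (∂g_{ij}/∂x_k) dx_k ∧ dx_i ∧ dx_j.
Expand each term, using dx_k ∧ dx_i ∧ dx_j = sgn(permutation) dx_{(a)} ∧ dx_{(b)} ∧ dx_{(c)} with (a < b < c) sorted:
  d(-2*w*z + 3*x*z - 3*y^2) includes (∂/∂y)(-2*w*z + 3*x*z - 3*y^2) dy = (-6*y) dy, which multiplied by dx ∧ dz gives (6*y) dx ∧ dy ∧ dz
  d(-2*w*z + 3*x*z - 3*y^2) includes (∂/∂w)(-2*w*z + 3*x*z - 3*y^2) dw = (-2*z) dw, which multiplied by dx ∧ dz gives (-2*z) dx ∧ dz ∧ dw
  d(-w*x + 2*y*z) includes (∂/∂x)(-w*x + 2*y*z) dx = (-w) dx, which multiplied by dy ∧ dz gives (-w) dx ∧ dy ∧ dz
  d(-w*x + 2*y*z) includes (∂/∂w)(-w*x + 2*y*z) dw = (-x) dw, which multiplied by dy ∧ dz gives (-x) dy ∧ dz ∧ dw
  d(-2*w*x - 2*w*y + y*z) includes (∂/∂x)(-2*w*x - 2*w*y + y*z) dx = (-2*w) dx, which multiplied by dy ∧ dw gives (-2*w) dx ∧ dy ∧ dw
  d(-2*w*x - 2*w*y + y*z) includes (∂/∂z)(-2*w*x - 2*w*y + y*z) dz = (y) dz, which multiplied by dy ∧ dw gives (-y) dy ∧ dz ∧ dw
Collecting like 3-forms: d(omega) = (-w + 6*y) dx ∧ dy ∧ dz + (-2*z) dx ∧ dz ∧ dw + (-x - y) dy ∧ dz ∧ dw + (-2*w) dx ∧ dy ∧ dw.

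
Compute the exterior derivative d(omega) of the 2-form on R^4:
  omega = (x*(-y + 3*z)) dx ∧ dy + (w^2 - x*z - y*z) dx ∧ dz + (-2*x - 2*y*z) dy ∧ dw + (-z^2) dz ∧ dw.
d(omega) = (3*x + z) dx ∧ dy ∧ dz + (2*w) dx ∧ dz ∧ dw + (-2) dx ∧ dy ∧ dw + (2*y) dy ∧ dz ∧ dw

For a 2-form omega = sum_{i<j} g_{ij} dx_i ∧ dx_j, the exterior derivative is
  d(omega) = sum_{i<j} d(g_{ij}) ∧ dx_i ∧ dx_j = sum_{i<j, k} (∂g_{ij}/∂x_k) dx_k ∧ dx_i ∧ dx_j.
Expand each term, using dx_k ∧ dx_i ∧ dx_j = sgn(permutation) dx_{(a)} ∧ dx_{(b)} ∧ dx_{(c)} with (a < b < c) sorted:
  d(x*(-y + 3*z)) includes (∂/∂z)(x*(-y + 3*z)) dz = (3*x) dz, which multiplied by dx ∧ dy gives (3*x) dx ∧ dy ∧ dz
  d(w^2 - x*z - y*z) includes (∂/∂y)(w^2 - x*z - y*z) dy = (-z) dy, which multiplied by dx ∧ dz gives (z) dx ∧ dy ∧ dz
  d(w^2 - x*z - y*z) includes (∂/∂w)(w^2 - x*z - y*z) dw = (2*w) dw, which multiplied by dx ∧ dz gives (2*w) dx ∧ dz ∧ dw
  d(-2*x - 2*y*z) includes (∂/∂x)(-2*x - 2*y*z) dx = (-2) dx, which multiplied by dy ∧ dw gives (-2) dx ∧ dy ∧ dw
  d(-2*x - 2*y*z) includes (∂/∂z)(-2*x - 2*y*z) dz = (-2*y) dz, which multiplied by dy ∧ dw gives (2*y) dy ∧ dz ∧ dw
Collecting like 3-forms: d(omega) = (3*x + z) dx ∧ dy ∧ dz + (2*w) dx ∧ dz ∧ dw + (-2) dx ∧ dy ∧ dw + (2*y) dy ∧ dz ∧ dw.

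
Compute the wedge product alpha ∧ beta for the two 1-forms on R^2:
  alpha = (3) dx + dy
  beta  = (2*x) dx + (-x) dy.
alpha ∧ beta = (-5*x) dx ∧ dy

Distribute the wedge, using dx_i ∧ dx_j = -dx_j ∧ dx_i and dx_i ∧ dx_i = 0. For each pair (i, j) with i < j, the coefficient of dx_i ∧ dx_j in alpha ∧ beta is (alpha_i * beta_j - alpha_j * beta_i). Collecting: alpha ∧ beta = (-5*x) dx ∧ dy.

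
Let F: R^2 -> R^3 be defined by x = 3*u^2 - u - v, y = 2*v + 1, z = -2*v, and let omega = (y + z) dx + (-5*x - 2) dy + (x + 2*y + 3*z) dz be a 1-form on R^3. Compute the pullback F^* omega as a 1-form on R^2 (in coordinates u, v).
F^* omega = (6*u - 1) du + (-36*u^2 + 12*u + 16*v - 9) dv

Using F^*(f dg) = (f ∘ F) d(g ∘ F), substitute each coordinate x_i by F_i(u, v) in f_i, and replace dx_i by d F_i = (∂F_i/∂u) du + (∂F_i/∂v) dv.
  For the x component: f_1(F) = 1; d F_1 = (6*u - 1) du + (-1) dv
  For the y component: f_2(F) = -15*u^2 + 5*u + 5*v - 2; d F_2 = (0) du + (2) dv
  For the z component: f_3(F) = 3*u^2 - u - 3*v + 2; d F_3 = (0) du + (-2) dv
Combining and collecting du, dv coefficients:
  coeff of du: 6*u - 1
  coeff of dv: -36*u^2 + 12*u + 16*v - 9
F^* omega = (6*u - 1) du + (-36*u^2 + 12*u + 16*v - 9) dv.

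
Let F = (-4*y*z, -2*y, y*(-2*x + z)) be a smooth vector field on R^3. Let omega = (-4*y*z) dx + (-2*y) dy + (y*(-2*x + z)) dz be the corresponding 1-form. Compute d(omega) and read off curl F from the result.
d(omega) = (-2*x + z) dy ∧ dz + (-2*y) dz ∧ dx + (4*z) dx ∧ dy; curl F = (-2*x + z, -2*y, 4*z)

d omega = sum_{i<j} (∂f_j/∂x_i - ∂f_i/∂x_j) dx_i ∧ dx_j. Under the identification (dy ∧ dz, dz ∧ dx, dx ∧ dy) ↔ (e_x, e_y, e_z), the coefficients are exactly the components of curl F. Compute:
  ∂R/∂y - ∂Q/∂z = (-2*x + z) - (0) = -2*x + z
  ∂P/∂z - ∂R/∂x = (-4*y) - (-2*y) = -2*y
  ∂Q/∂x - ∂P/∂y = (0) - (-4*z) = 4*z.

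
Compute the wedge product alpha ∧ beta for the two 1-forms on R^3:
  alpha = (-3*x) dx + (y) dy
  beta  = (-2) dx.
alpha ∧ beta = (2*y) dx ∧ dy

Distribute the wedge, using dx_i ∧ dx_j = -dx_j ∧ dx_i and dx_i ∧ dx_i = 0. For each pair (i, j) with i < j, the coefficient of dx_i ∧ dx_j in alpha ∧ beta is (alpha_i * beta_j - alpha_j * beta_i). Collecting: alpha ∧ beta = (2*y) dx ∧ dy.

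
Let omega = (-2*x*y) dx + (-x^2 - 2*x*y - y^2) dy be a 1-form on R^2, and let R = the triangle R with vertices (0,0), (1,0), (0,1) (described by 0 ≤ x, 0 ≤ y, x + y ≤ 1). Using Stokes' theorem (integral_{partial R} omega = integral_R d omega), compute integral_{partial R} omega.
integral_(partial R) omega = -1/3

Stokes: integral_partial_R omega = integral_R d omega with d omega = (∂Q/∂x - ∂P/∂y) dx ∧ dy.
  ∂Q/∂x = -2*x - 2*y
  ∂P/∂y = -2*x
  integrand = ∂Q/∂x - ∂P/∂y = -2*y.
Integrating over R: integral_0^1 integral_0^{1-x} (-2*y) dy dx = -1/3.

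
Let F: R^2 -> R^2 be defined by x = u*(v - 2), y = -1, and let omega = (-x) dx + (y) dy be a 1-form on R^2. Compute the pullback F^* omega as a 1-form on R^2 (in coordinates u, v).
F^* omega = (u*(-v^2 + 4*v - 4)) du + (u^2*(2 - v)) dv

Using F^*(f dg) = (f ∘ F) d(g ∘ F), substitute each coordinate x_i by F_i(u, v) in f_i, and replace dx_i by d F_i = (∂F_i/∂u) du + (∂F_i/∂v) dv.
  For the x component: f_1(F) = u*(2 - v); d F_1 = (v - 2) du + (u) dv
  For the y component: f_2(F) = -1; d F_2 = (0) du + (0) dv
Combining and collecting du, dv coefficients:
  coeff of du: u*(-v^2 + 4*v - 4)
  coeff of dv: u^2*(2 - v)
F^* omega = (u*(-v^2 + 4*v - 4)) du + (u^2*(2 - v)) dv.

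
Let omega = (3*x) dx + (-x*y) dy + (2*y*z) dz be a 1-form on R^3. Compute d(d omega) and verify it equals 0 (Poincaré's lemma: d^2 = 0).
d(d omega) = 0

Step 1: d omega = sum_{i<j} (∂f_j/∂x_i - ∂f_i/∂x_j) dx_i ∧ dx_j:
  coeff of dx ∧ dy: -y
  coeff of dx ∧ dz: 0
  coeff of dy ∧ dz: 2*z
Step 2: Apply d again to each 2-form coefficient. The only possible 3-form in R^3 is dx ∧ dy ∧ dz, with coefficient
  ∂(coeff of dy∧dz)/∂x - ∂(coeff of dx∧dz)/∂y + ∂(coeff of dx∧dy)/∂z
  = ∂/∂x (2*z) - ∂/∂y (0) + ∂/∂z (-y).
Each of these terms simplifies to sums of mixed partials that cancel in pairs. The result is 0 (by equality of mixed partials for smooth functions — Schwarz / Clairaut).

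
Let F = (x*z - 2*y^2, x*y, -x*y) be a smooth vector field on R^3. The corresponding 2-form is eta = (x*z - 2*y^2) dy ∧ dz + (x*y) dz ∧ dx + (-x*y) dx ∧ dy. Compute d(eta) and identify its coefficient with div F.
d(eta) = (x + z) dx ∧ dy ∧ dz; div F = x + z

For a 2-form in R^3 of the form above, applying d gives a 3-form with coefficient ∂P/∂x + ∂Q/∂y + ∂R/∂z:
  ∂P/∂x = z
  ∂Q/∂y = x
  ∂R/∂z = 0
Sum = x + z, which is exactly div F.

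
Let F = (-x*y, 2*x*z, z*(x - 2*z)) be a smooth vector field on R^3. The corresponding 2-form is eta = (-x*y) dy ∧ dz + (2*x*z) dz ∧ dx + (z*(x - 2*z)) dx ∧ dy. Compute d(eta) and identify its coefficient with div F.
d(eta) = (x - y - 4*z) dx ∧ dy ∧ dz; div F = x - y - 4*z

For a 2-form in R^3 of the form above, applying d gives a 3-form with coefficient ∂P/∂x + ∂Q/∂y + ∂R/∂z:
  ∂P/∂x = -y
  ∂Q/∂y = 0
  ∂R/∂z = x - 4*z
Sum = x - y - 4*z, which is exactly div F.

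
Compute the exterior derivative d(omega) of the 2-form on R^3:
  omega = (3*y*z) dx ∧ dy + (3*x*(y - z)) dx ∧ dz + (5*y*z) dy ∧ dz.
d(omega) = (-3*x + 3*y) dx ∧ dy ∧ dz

For a 2-form omega = sum_{i<j} g_{ij} dx_i ∧ dx_j, the exterior derivative is
  d(omega) = sum_{i<j} d(g_{ij}) ∧ dx_i ∧ dx_j = sum_{i<j, k} (∂g_{ij}/∂x_k) dx_k ∧ dx_i ∧ dx_j.
Expand each term, using dx_k ∧ dx_i ∧ dx_j = sgn(permutation) dx_{(a)} ∧ dx_{(b)} ∧ dx_{(c)} with (a < b < c) sorted:
  d(3*y*z) includes (∂/∂z)(3*y*z) dz = (3*y) dz, which multiplied by dx ∧ dy gives (3*y) dx ∧ dy ∧ dz
  d(3*x*(y - z)) includes (∂/∂y)(3*x*(y - z)) dy = (3*x) dy, which multiplied by dx ∧ dz gives (-3*x) dx ∧ dy ∧ dz
Collecting like 3-forms: d(omega) = (-3*x + 3*y) dx ∧ dy ∧ dz.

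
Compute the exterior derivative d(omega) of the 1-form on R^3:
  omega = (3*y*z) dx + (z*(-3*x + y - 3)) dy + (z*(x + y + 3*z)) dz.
d(omega) = (-6*z) dx ∧ dy + (-3*y + z) dx ∧ dz + (3*x - y + z + 3) dy ∧ dz

For a 1-form omega = sum_i f_i dx_i, the exterior derivative is
  d(omega) = sum_{i < j} (∂f_j/∂x_i - ∂f_i/∂x_j) dx_i ∧ dx_j.
  coefficient of dx ∧ dy: ∂f_2/∂x - ∂f_1/∂y = ∂(z*(-3*x + y - 3))/∂x - ∂(3*y*z)/∂y = -6*z
  coefficient of dx ∧ dz: ∂f_3/∂x - ∂f_1/∂z = ∂(z*(x + y + 3*z))/∂x - ∂(3*y*z)/∂z = -3*y + z
  coefficient of dy ∧ dz: ∂f_3/∂y - ∂f_2/∂z = ∂(z*(x + y + 3*z))/∂y - ∂(z*(-3*x + y - 3))/∂z = 3*x - y + z + 3
Assembling: d(omega) = (-6*z) dx ∧ dy + (-3*y + z) dx ∧ dz + (3*x - y + z + 3) dy ∧ dz.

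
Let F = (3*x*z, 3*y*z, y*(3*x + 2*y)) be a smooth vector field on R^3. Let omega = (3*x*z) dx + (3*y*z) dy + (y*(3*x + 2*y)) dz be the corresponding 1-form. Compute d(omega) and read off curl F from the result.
d(omega) = (3*x + y) dy ∧ dz + (3*x - 3*y) dz ∧ dx + (0) dx ∧ dy; curl F = (3*x + y, 3*x - 3*y, 0)

d omega = sum_{i<j} (∂f_j/∂x_i - ∂f_i/∂x_j) dx_i ∧ dx_j. Under the identification (dy ∧ dz, dz ∧ dx, dx ∧ dy) ↔ (e_x, e_y, e_z), the coefficients are exactly the components of curl F. Compute:
  ∂R/∂y - ∂Q/∂z = (3*x + 4*y) - (3*y) = 3*x + y
  ∂P/∂z - ∂R/∂x = (3*x) - (3*y) = 3*x - 3*y
  ∂Q/∂x - ∂P/∂y = (0) - (0) = 0.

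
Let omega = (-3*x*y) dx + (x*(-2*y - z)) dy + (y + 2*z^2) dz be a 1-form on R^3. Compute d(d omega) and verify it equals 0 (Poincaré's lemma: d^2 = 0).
d(d omega) = 0

Step 1: d omega = sum_{i<j} (∂f_j/∂x_i - ∂f_i/∂x_j) dx_i ∧ dx_j:
  coeff of dx ∧ dy: 3*x - 2*y - z
  coeff of dx ∧ dz: 0
  coeff of dy ∧ dz: x + 1
Step 2: Apply d again to each 2-form coefficient. The only possible 3-form in R^3 is dx ∧ dy ∧ dz, with coefficient
  ∂(coeff of dy∧dz)/∂x - ∂(coeff of dx∧dz)/∂y + ∂(coeff of dx∧dy)/∂z
  = ∂/∂x (x + 1) - ∂/∂y (0) + ∂/∂z (3*x - 2*y - z).
Each of these terms simplifies to sums of mixed partials that cancel in pairs. The result is 0 (by equality of mixed partials for smooth functions — Schwarz / Clairaut).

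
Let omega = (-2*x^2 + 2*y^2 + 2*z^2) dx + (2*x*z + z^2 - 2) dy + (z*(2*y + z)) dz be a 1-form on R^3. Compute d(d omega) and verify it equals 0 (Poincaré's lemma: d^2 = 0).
d(d omega) = 0

Step 1: d omega = sum_{i<j} (∂f_j/∂x_i - ∂f_i/∂x_j) dx_i ∧ dx_j:
  coeff of dx ∧ dy: -4*y + 2*z
  coeff of dx ∧ dz: -4*z
  coeff of dy ∧ dz: -2*x
Step 2: Apply d again to each 2-form coefficient. The only possible 3-form in R^3 is dx ∧ dy ∧ dz, with coefficient
  ∂(coeff of dy∧dz)/∂x - ∂(coeff of dx∧dz)/∂y + ∂(coeff of dx∧dy)/∂z
  = ∂/∂x (-2*x) - ∂/∂y (-4*z) + ∂/∂z (-4*y + 2*z).
Each of these terms simplifies to sums of mixed partials that cancel in pairs. The result is 0 (by equality of mixed partials for smooth functions — Schwarz / Clairaut).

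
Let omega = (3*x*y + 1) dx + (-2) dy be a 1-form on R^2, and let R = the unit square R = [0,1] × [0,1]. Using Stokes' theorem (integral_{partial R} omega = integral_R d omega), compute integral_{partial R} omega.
integral_(partial R) omega = -3/2

Stokes: integral_partial_R omega = integral_R d omega with d omega = (∂Q/∂x - ∂P/∂y) dx ∧ dy.
  ∂Q/∂x = 0
  ∂P/∂y = 3*x
  integrand = ∂Q/∂x - ∂P/∂y = -3*x.
Integrating over R: integral_0^1 integral_0^1 (-3*x) dx dy = -3/2.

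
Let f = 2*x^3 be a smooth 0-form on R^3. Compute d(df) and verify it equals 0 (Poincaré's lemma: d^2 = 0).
d(df) = 0

Step 1: df = sum_i (∂f/∂x_i) dx_i = (6*x^2) dx + (0) dy + (0) dz.
Step 2: Apply d again. Using the 1-form formula, the coefficient of dx ∧ dy in d(df) is ∂^2 f/∂x ∂y - ∂^2 f/∂y ∂x = (0) - (0) = 0 (equality of mixed partials for smooth f).
Similarly for dx ∧ dz and dy ∧ dz — all coefficients vanish. So d(df) = 0.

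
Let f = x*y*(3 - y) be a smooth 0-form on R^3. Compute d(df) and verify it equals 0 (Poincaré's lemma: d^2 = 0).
d(df) = 0

Step 1: df = sum_i (∂f/∂x_i) dx_i = (y*(3 - y)) dx + (x*(3 - 2*y)) dy + (0) dz.
Step 2: Apply d again. Using the 1-form formula, the coefficient of dx ∧ dy in d(df) is ∂^2 f/∂x ∂y - ∂^2 f/∂y ∂x = (3 - 2*y) - (3 - 2*y) = 0 (equality of mixed partials for smooth f).
Similarly for dx ∧ dz and dy ∧ dz — all coefficients vanish. So d(df) = 0.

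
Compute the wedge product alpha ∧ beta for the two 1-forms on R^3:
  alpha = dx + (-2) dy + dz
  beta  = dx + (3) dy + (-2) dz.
alpha ∧ beta = (5) dx ∧ dy + (-3) dx ∧ dz + (1) dy ∧ dz

Distribute the wedge, using dx_i ∧ dx_j = -dx_j ∧ dx_i and dx_i ∧ dx_i = 0. For each pair (i, j) with i < j, the coefficient of dx_i ∧ dx_j in alpha ∧ beta is (alpha_i * beta_j - alpha_j * beta_i). Collecting: alpha ∧ beta = (5) dx ∧ dy + (-3) dx ∧ dz + (1) dy ∧ dz.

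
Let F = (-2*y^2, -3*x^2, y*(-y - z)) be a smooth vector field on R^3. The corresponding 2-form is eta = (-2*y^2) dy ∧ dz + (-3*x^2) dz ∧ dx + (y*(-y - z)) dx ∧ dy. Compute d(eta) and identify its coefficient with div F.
d(eta) = (-y) dx ∧ dy ∧ dz; div F = -y

For a 2-form in R^3 of the form above, applying d gives a 3-form with coefficient ∂P/∂x + ∂Q/∂y + ∂R/∂z:
  ∂P/∂x = 0
  ∂Q/∂y = 0
  ∂R/∂z = -y
Sum = -y, which is exactly div F.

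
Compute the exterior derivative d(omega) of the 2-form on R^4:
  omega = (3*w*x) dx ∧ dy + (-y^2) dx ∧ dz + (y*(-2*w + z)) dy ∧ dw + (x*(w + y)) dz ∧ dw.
d(omega) = (3*x) dx ∧ dy ∧ dw + (2*y) dx ∧ dy ∧ dz + (x - y) dy ∧ dz ∧ dw + (w + y) dx ∧ dz ∧ dw

For a 2-form omega = sum_{i<j} g_{ij} dx_i ∧ dx_j, the exterior derivative is
  d(omega) = sum_{i<j} d(g_{ij}) ∧ dx_i ∧ dx_j = sum_{i<j, k} (∂g_{ij}/∂x_k) dx_k ∧ dx_i ∧ dx_j.
Expand each term, using dx_k ∧ dx_i ∧ dx_j = sgn(permutation) dx_{(a)} ∧ dx_{(b)} ∧ dx_{(c)} with (a < b < c) sorted:
  d(3*w*x) includes (∂/∂w)(3*w*x) dw = (3*x) dw, which multiplied by dx ∧ dy gives (3*x) dx ∧ dy ∧ dw
  d(-y^2) includes (∂/∂y)(-y^2) dy = (-2*y) dy, which multiplied by dx ∧ dz gives (2*y) dx ∧ dy ∧ dz
  d(y*(-2*w + z)) includes (∂/∂z)(y*(-2*w + z)) dz = (y) dz, which multiplied by dy ∧ dw gives (-y) dy ∧ dz ∧ dw
  d(x*(w + y)) includes (∂/∂x)(x*(w + y)) dx = (w + y) dx, which multiplied by dz ∧ dw gives (w + y) dx ∧ dz ∧ dw
  d(x*(w + y)) includes (∂/∂y)(x*(w + y)) dy = (x) dy, which multiplied by dz ∧ dw gives (x) dy ∧ dz ∧ dw
Collecting like 3-forms: d(omega) = (3*x) dx ∧ dy ∧ dw + (2*y) dx ∧ dy ∧ dz + (x - y) dy ∧ dz ∧ dw + (w + y) dx ∧ dz ∧ dw.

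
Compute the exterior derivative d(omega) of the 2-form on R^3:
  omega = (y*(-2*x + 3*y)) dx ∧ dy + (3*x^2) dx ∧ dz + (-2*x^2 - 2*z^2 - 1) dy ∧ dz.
d(omega) = (-4*x) dx ∧ dy ∧ dz

For a 2-form omega = sum_{i<j} g_{ij} dx_i ∧ dx_j, the exterior derivative is
  d(omega) = sum_{i<j} d(g_{ij}) ∧ dx_i ∧ dx_j = sum_{i<j, k} (∂g_{ij}/∂x_k) dx_k ∧ dx_i ∧ dx_j.
Expand each term, using dx_k ∧ dx_i ∧ dx_j = sgn(permutation) dx_{(a)} ∧ dx_{(b)} ∧ dx_{(c)} with (a < b < c) sorted:
  d(-2*x^2 - 2*z^2 - 1) includes (∂/∂x)(-2*x^2 - 2*z^2 - 1) dx = (-4*x) dx, which multiplied by dy ∧ dz gives (-4*x) dx ∧ dy ∧ dz
Collecting like 3-forms: d(omega) = (-4*x) dx ∧ dy ∧ dz.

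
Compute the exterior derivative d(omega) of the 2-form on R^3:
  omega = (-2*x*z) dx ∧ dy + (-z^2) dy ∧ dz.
d(omega) = (-2*x) dx ∧ dy ∧ dz

For a 2-form omega = sum_{i<j} g_{ij} dx_i ∧ dx_j, the exterior derivative is
  d(omega) = sum_{i<j} d(g_{ij}) ∧ dx_i ∧ dx_j = sum_{i<j, k} (∂g_{ij}/∂x_k) dx_k ∧ dx_i ∧ dx_j.
Expand each term, using dx_k ∧ dx_i ∧ dx_j = sgn(permutation) dx_{(a)} ∧ dx_{(b)} ∧ dx_{(c)} with (a < b < c) sorted:
  d(-2*x*z) includes (∂/∂z)(-2*x*z) dz = (-2*x) dz, which multiplied by dx ∧ dy gives (-2*x) dx ∧ dy ∧ dz
Collecting like 3-forms: d(omega) = (-2*x) dx ∧ dy ∧ dz.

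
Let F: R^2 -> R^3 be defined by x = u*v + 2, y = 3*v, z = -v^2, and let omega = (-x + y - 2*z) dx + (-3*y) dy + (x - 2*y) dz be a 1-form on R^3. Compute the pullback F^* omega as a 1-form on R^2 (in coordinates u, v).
F^* omega = (v*(-u*v + 2*v^2 + 3*v - 2)) du + (-u^2*v + 3*u*v - 2*u + 12*v^2 - 31*v) dv

Using F^*(f dg) = (f ∘ F) d(g ∘ F), substitute each coordinate x_i by F_i(u, v) in f_i, and replace dx_i by d F_i = (∂F_i/∂u) du + (∂F_i/∂v) dv.
  For the x component: f_1(F) = -u*v + 2*v^2 + 3*v - 2; d F_1 = (v) du + (u) dv
  For the y component: f_2(F) = -9*v; d F_2 = (0) du + (3) dv
  For the z component: f_3(F) = u*v - 6*v + 2; d F_3 = (0) du + (-2*v) dv
Combining and collecting du, dv coefficients:
  coeff of du: v*(-u*v + 2*v^2 + 3*v - 2)
  coeff of dv: -u^2*v + 3*u*v - 2*u + 12*v^2 - 31*v
F^* omega = (v*(-u*v + 2*v^2 + 3*v - 2)) du + (-u^2*v + 3*u*v - 2*u + 12*v^2 - 31*v) dv.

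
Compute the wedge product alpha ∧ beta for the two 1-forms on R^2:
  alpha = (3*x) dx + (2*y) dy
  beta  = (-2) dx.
alpha ∧ beta = (4*y) dx ∧ dy

Distribute the wedge, using dx_i ∧ dx_j = -dx_j ∧ dx_i and dx_i ∧ dx_i = 0. For each pair (i, j) with i < j, the coefficient of dx_i ∧ dx_j in alpha ∧ beta is (alpha_i * beta_j - alpha_j * beta_i). Collecting: alpha ∧ beta = (4*y) dx ∧ dy.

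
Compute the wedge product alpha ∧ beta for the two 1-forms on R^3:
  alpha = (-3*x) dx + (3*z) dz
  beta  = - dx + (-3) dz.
alpha ∧ beta = (9*x + 3*z) dx ∧ dz

Distribute the wedge, using dx_i ∧ dx_j = -dx_j ∧ dx_i and dx_i ∧ dx_i = 0. For each pair (i, j) with i < j, the coefficient of dx_i ∧ dx_j in alpha ∧ beta is (alpha_i * beta_j - alpha_j * beta_i). Collecting: alpha ∧ beta = (9*x + 3*z) dx ∧ dz.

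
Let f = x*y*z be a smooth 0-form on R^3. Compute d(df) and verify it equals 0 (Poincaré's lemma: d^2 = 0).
d(df) = 0

Step 1: df = sum_i (∂f/∂x_i) dx_i = (y*z) dx + (x*z) dy + (x*y) dz.
Step 2: Apply d again. Using the 1-form formula, the coefficient of dx ∧ dy in d(df) is ∂^2 f/∂x ∂y - ∂^2 f/∂y ∂x = (z) - (z) = 0 (equality of mixed partials for smooth f).
Similarly for dx ∧ dz and dy ∧ dz — all coefficients vanish. So d(df) = 0.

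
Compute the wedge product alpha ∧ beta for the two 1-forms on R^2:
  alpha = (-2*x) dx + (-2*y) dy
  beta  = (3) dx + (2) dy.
alpha ∧ beta = (-4*x + 6*y) dx ∧ dy

Distribute the wedge, using dx_i ∧ dx_j = -dx_j ∧ dx_i and dx_i ∧ dx_i = 0. For each pair (i, j) with i < j, the coefficient of dx_i ∧ dx_j in alpha ∧ beta is (alpha_i * beta_j - alpha_j * beta_i). Collecting: alpha ∧ beta = (-4*x + 6*y) dx ∧ dy.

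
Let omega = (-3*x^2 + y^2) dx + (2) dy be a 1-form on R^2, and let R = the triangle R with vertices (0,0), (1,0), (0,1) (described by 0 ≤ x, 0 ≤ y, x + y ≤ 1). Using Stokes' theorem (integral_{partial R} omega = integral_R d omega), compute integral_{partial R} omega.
integral_(partial R) omega = -1/3

Stokes: integral_partial_R omega = integral_R d omega with d omega = (∂Q/∂x - ∂P/∂y) dx ∧ dy.
  ∂Q/∂x = 0
  ∂P/∂y = 2*y
  integrand = ∂Q/∂x - ∂P/∂y = -2*y.
Integrating over R: integral_0^1 integral_0^{1-x} (-2*y) dy dx = -1/3.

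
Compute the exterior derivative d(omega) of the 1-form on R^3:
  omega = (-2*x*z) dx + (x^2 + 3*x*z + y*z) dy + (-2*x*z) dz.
d(omega) = (2*x + 3*z) dx ∧ dy + (2*x - 2*z) dx ∧ dz + (-3*x - y) dy ∧ dz

For a 1-form omega = sum_i f_i dx_i, the exterior derivative is
  d(omega) = sum_{i < j} (∂f_j/∂x_i - ∂f_i/∂x_j) dx_i ∧ dx_j.
  coefficient of dx ∧ dy: ∂f_2/∂x - ∂f_1/∂y = ∂(x^2 + 3*x*z + y*z)/∂x - ∂(-2*x*z)/∂y = 2*x + 3*z
  coefficient of dx ∧ dz: ∂f_3/∂x - ∂f_1/∂z = ∂(-2*x*z)/∂x - ∂(-2*x*z)/∂z = 2*x - 2*z
  coefficient of dy ∧ dz: ∂f_3/∂y - ∂f_2/∂z = ∂(-2*x*z)/∂y - ∂(x^2 + 3*x*z + y*z)/∂z = -3*x - y
Assembling: d(omega) = (2*x + 3*z) dx ∧ dy + (2*x - 2*z) dx ∧ dz + (-3*x - y) dy ∧ dz.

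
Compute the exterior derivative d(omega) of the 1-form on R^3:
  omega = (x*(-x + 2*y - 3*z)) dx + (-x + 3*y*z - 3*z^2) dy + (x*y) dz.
d(omega) = (-2*x - 1) dx ∧ dy + (3*x + y) dx ∧ dz + (x - 3*y + 6*z) dy ∧ dz

For a 1-form omega = sum_i f_i dx_i, the exterior derivative is
  d(omega) = sum_{i < j} (∂f_j/∂x_i - ∂f_i/∂x_j) dx_i ∧ dx_j.
  coefficient of dx ∧ dy: ∂f_2/∂x - ∂f_1/∂y = ∂(-x + 3*y*z - 3*z^2)/∂x - ∂(x*(-x + 2*y - 3*z))/∂y = -2*x - 1
  coefficient of dx ∧ dz: ∂f_3/∂x - ∂f_1/∂z = ∂(x*y)/∂x - ∂(x*(-x + 2*y - 3*z))/∂z = 3*x + y
  coefficient of dy ∧ dz: ∂f_3/∂y - ∂f_2/∂z = ∂(x*y)/∂y - ∂(-x + 3*y*z - 3*z^2)/∂z = x - 3*y + 6*z
Assembling: d(omega) = (-2*x - 1) dx ∧ dy + (3*x + y) dx ∧ dz + (x - 3*y + 6*z) dy ∧ dz.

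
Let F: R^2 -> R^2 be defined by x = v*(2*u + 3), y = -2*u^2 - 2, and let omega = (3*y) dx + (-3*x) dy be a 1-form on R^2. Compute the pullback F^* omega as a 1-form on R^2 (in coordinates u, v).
F^* omega = (12*v*(u^2 + 3*u - 1)) du + (-12*u^3 - 18*u^2 - 12*u - 18) dv

Using F^*(f dg) = (f ∘ F) d(g ∘ F), substitute each coordinate x_i by F_i(u, v) in f_i, and replace dx_i by d F_i = (∂F_i/∂u) du + (∂F_i/∂v) dv.
  For the x component: f_1(F) = -6*u^2 - 6; d F_1 = (2*v) du + (2*u + 3) dv
  For the y component: f_2(F) = 3*v*(-2*u - 3); d F_2 = (-4*u) du + (0) dv
Combining and collecting du, dv coefficients:
  coeff of du: 12*v*(u^2 + 3*u - 1)
  coeff of dv: -12*u^3 - 18*u^2 - 12*u - 18
F^* omega = (12*v*(u^2 + 3*u - 1)) du + (-12*u^3 - 18*u^2 - 12*u - 18) dv.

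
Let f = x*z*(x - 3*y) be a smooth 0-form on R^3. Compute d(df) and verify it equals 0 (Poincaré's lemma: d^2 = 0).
d(df) = 0

Step 1: df = sum_i (∂f/∂x_i) dx_i = (z*(2*x - 3*y)) dx + (-3*x*z) dy + (x*(x - 3*y)) dz.
Step 2: Apply d again. Using the 1-form formula, the coefficient of dx ∧ dy in d(df) is ∂^2 f/∂x ∂y - ∂^2 f/∂y ∂x = (-3*z) - (-3*z) = 0 (equality of mixed partials for smooth f).
Similarly for dx ∧ dz and dy ∧ dz — all coefficients vanish. So d(df) = 0.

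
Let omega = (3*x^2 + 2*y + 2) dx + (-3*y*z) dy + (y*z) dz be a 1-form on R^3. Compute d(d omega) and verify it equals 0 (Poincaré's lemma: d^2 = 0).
d(d omega) = 0

Step 1: d omega = sum_{i<j} (∂f_j/∂x_i - ∂f_i/∂x_j) dx_i ∧ dx_j:
  coeff of dx ∧ dy: -2
  coeff of dx ∧ dz: 0
  coeff of dy ∧ dz: 3*y + z
Step 2: Apply d again to each 2-form coefficient. The only possible 3-form in R^3 is dx ∧ dy ∧ dz, with coefficient
  ∂(coeff of dy∧dz)/∂x - ∂(coeff of dx∧dz)/∂y + ∂(coeff of dx∧dy)/∂z
  = ∂/∂x (3*y + z) - ∂/∂y (0) + ∂/∂z (-2).
Each of these terms simplifies to sums of mixed partials that cancel in pairs. The result is 0 (by equality of mixed partials for smooth functions — Schwarz / Clairaut).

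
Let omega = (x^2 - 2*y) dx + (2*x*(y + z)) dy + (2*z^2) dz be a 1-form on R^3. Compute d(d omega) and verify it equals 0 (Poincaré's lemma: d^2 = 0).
d(d omega) = 0

Step 1: d omega = sum_{i<j} (∂f_j/∂x_i - ∂f_i/∂x_j) dx_i ∧ dx_j:
  coeff of dx ∧ dy: 2*y + 2*z + 2
  coeff of dx ∧ dz: 0
  coeff of dy ∧ dz: -2*x
Step 2: Apply d again to each 2-form coefficient. The only possible 3-form in R^3 is dx ∧ dy ∧ dz, with coefficient
  ∂(coeff of dy∧dz)/∂x - ∂(coeff of dx∧dz)/∂y + ∂(coeff of dx∧dy)/∂z
  = ∂/∂x (-2*x) - ∂/∂y (0) + ∂/∂z (2*y + 2*z + 2).
Each of these terms simplifies to sums of mixed partials that cancel in pairs. The result is 0 (by equality of mixed partials for smooth functions — Schwarz / Clairaut).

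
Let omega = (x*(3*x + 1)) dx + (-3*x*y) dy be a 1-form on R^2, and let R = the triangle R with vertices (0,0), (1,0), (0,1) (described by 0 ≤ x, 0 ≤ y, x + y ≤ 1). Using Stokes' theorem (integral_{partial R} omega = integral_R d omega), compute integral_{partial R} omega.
integral_(partial R) omega = -1/2

Stokes: integral_partial_R omega = integral_R d omega with d omega = (∂Q/∂x - ∂P/∂y) dx ∧ dy.
  ∂Q/∂x = -3*y
  ∂P/∂y = 0
  integrand = ∂Q/∂x - ∂P/∂y = -3*y.
Integrating over R: integral_0^1 integral_0^{1-x} (-3*y) dy dx = -1/2.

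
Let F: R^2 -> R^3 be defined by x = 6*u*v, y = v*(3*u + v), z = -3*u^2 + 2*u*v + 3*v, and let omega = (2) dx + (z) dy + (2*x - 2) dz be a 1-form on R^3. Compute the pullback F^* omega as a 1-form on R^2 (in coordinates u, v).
F^* omega = (-81*u^2*v + 30*u*v^2 + 12*u + 9*v^2 + 8*v) du + (-9*u^3 + 24*u^2*v + 4*u*v^2 + 45*u*v + 8*u + 6*v^2 - 6) dv

Using F^*(f dg) = (f ∘ F) d(g ∘ F), substitute each coordinate x_i by F_i(u, v) in f_i, and replace dx_i by d F_i = (∂F_i/∂u) du + (∂F_i/∂v) dv.
  For the x component: f_1(F) = 2; d F_1 = (6*v) du + (6*u) dv
  For the y component: f_2(F) = -3*u^2 + 2*u*v + 3*v; d F_2 = (3*v) du + (3*u + 2*v) dv
  For the z component: f_3(F) = 12*u*v - 2; d F_3 = (-6*u + 2*v) du + (2*u + 3) dv
Combining and collecting du, dv coefficients:
  coeff of du: -81*u^2*v + 30*u*v^2 + 12*u + 9*v^2 + 8*v
  coeff of dv: -9*u^3 + 24*u^2*v + 4*u*v^2 + 45*u*v + 8*u + 6*v^2 - 6
F^* omega = (-81*u^2*v + 30*u*v^2 + 12*u + 9*v^2 + 8*v) du + (-9*u^3 + 24*u^2*v + 4*u*v^2 + 45*u*v + 8*u + 6*v^2 - 6) dv.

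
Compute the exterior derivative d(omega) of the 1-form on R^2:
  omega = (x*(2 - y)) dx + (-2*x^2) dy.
d(omega) = (-3*x) dx ∧ dy

For a 1-form omega = sum_i f_i dx_i, the exterior derivative is
  d(omega) = sum_{i < j} (∂f_j/∂x_i - ∂f_i/∂x_j) dx_i ∧ dx_j.
  coefficient of dx ∧ dy: ∂f_2/∂x - ∂f_1/∂y = ∂(-2*x^2)/∂x - ∂(x*(2 - y))/∂y = -3*x
Assembling: d(omega) = (-3*x) dx ∧ dy.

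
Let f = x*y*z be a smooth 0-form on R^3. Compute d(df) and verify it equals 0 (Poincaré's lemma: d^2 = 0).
d(df) = 0

Step 1: df = sum_i (∂f/∂x_i) dx_i = (y*z) dx + (x*z) dy + (x*y) dz.
Step 2: Apply d again. Using the 1-form formula, the coefficient of dx ∧ dy in d(df) is ∂^2 f/∂x ∂y - ∂^2 f/∂y ∂x = (z) - (z) = 0 (equality of mixed partials for smooth f).
Similarly for dx ∧ dz and dy ∧ dz — all coefficients vanish. So d(df) = 0.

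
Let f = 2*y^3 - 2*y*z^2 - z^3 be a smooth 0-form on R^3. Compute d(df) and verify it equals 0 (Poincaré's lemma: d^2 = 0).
d(df) = 0

Step 1: df = sum_i (∂f/∂x_i) dx_i = (0) dx + (6*y^2 - 2*z^2) dy + (z*(-4*y - 3*z)) dz.
Step 2: Apply d again. Using the 1-form formula, the coefficient of dx ∧ dy in d(df) is ∂^2 f/∂x ∂y - ∂^2 f/∂y ∂x = (0) - (0) = 0 (equality of mixed partials for smooth f).
Similarly for dx ∧ dz and dy ∧ dz — all coefficients vanish. So d(df) = 0.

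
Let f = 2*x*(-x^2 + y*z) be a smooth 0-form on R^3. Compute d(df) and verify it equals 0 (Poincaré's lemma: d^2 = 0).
d(df) = 0

Step 1: df = sum_i (∂f/∂x_i) dx_i = (-6*x^2 + 2*y*z) dx + (2*x*z) dy + (2*x*y) dz.
Step 2: Apply d again. Using the 1-form formula, the coefficient of dx ∧ dy in d(df) is ∂^2 f/∂x ∂y - ∂^2 f/∂y ∂x = (2*z) - (2*z) = 0 (equality of mixed partials for smooth f).
Similarly for dx ∧ dz and dy ∧ dz — all coefficients vanish. So d(df) = 0.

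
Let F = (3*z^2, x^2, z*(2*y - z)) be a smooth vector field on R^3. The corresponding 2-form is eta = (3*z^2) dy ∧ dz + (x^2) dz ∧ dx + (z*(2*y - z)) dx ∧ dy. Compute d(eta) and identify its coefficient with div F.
d(eta) = (2*y - 2*z) dx ∧ dy ∧ dz; div F = 2*y - 2*z

For a 2-form in R^3 of the form above, applying d gives a 3-form with coefficient ∂P/∂x + ∂Q/∂y + ∂R/∂z:
  ∂P/∂x = 0
  ∂Q/∂y = 0
  ∂R/∂z = 2*y - 2*z
Sum = 2*y - 2*z, which is exactly div F.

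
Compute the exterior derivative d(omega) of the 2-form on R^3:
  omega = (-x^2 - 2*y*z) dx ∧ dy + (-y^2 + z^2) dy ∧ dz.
d(omega) = (-2*y) dx ∧ dy ∧ dz

For a 2-form omega = sum_{i<j} g_{ij} dx_i ∧ dx_j, the exterior derivative is
  d(omega) = sum_{i<j} d(g_{ij}) ∧ dx_i ∧ dx_j = sum_{i<j, k} (∂g_{ij}/∂x_k) dx_k ∧ dx_i ∧ dx_j.
Expand each term, using dx_k ∧ dx_i ∧ dx_j = sgn(permutation) dx_{(a)} ∧ dx_{(b)} ∧ dx_{(c)} with (a < b < c) sorted:
  d(-x^2 - 2*y*z) includes (∂/∂z)(-x^2 - 2*y*z) dz = (-2*y) dz, which multiplied by dx ∧ dy gives (-2*y) dx ∧ dy ∧ dz
Collecting like 3-forms: d(omega) = (-2*y) dx ∧ dy ∧ dz.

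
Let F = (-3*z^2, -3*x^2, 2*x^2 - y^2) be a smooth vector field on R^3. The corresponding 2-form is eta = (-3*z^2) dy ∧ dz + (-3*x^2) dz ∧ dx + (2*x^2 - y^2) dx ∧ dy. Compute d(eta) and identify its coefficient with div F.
d(eta) = (0) dx ∧ dy ∧ dz; div F = 0

For a 2-form in R^3 of the form above, applying d gives a 3-form with coefficient ∂P/∂x + ∂Q/∂y + ∂R/∂z:
  ∂P/∂x = 0
  ∂Q/∂y = 0
  ∂R/∂z = 0
Sum = 0, which is exactly div F.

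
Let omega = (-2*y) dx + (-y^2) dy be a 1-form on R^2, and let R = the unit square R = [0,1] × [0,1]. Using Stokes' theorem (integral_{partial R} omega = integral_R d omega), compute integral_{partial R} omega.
integral_(partial R) omega = 2

Stokes: integral_partial_R omega = integral_R d omega with d omega = (∂Q/∂x - ∂P/∂y) dx ∧ dy.
  ∂Q/∂x = 0
  ∂P/∂y = -2
  integrand = ∂Q/∂x - ∂P/∂y = 2.
Integrating over R: integral_0^1 integral_0^1 (2) dx dy = 2.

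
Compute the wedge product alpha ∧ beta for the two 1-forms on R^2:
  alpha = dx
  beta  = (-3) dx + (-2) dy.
alpha ∧ beta = (-2) dx ∧ dy

Distribute the wedge, using dx_i ∧ dx_j = -dx_j ∧ dx_i and dx_i ∧ dx_i = 0. For each pair (i, j) with i < j, the coefficient of dx_i ∧ dx_j in alpha ∧ beta is (alpha_i * beta_j - alpha_j * beta_i). Collecting: alpha ∧ beta = (-2) dx ∧ dy.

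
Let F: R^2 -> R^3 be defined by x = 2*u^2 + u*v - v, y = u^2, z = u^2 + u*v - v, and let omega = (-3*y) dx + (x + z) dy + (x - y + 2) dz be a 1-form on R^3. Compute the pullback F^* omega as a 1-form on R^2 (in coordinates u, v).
F^* omega = (-4*u^3 + 4*u^2*v + u*v^2 - 6*u*v + 4*u - v^2 + 2*v) du + (-2*u^3 + u^2*v + 2*u^2 - 2*u*v + 2*u + v - 2) dv

Using F^*(f dg) = (f ∘ F) d(g ∘ F), substitute each coordinate x_i by F_i(u, v) in f_i, and replace dx_i by d F_i = (∂F_i/∂u) du + (∂F_i/∂v) dv.
  For the x component: f_1(F) = -3*u^2; d F_1 = (4*u + v) du + (u - 1) dv
  For the y component: f_2(F) = 3*u^2 + 2*u*v - 2*v; d F_2 = (2*u) du + (0) dv
  For the z component: f_3(F) = u^2 + u*v - v + 2; d F_3 = (2*u + v) du + (u - 1) dv
Combining and collecting du, dv coefficients:
  coeff of du: -4*u^3 + 4*u^2*v + u*v^2 - 6*u*v + 4*u - v^2 + 2*v
  coeff of dv: -2*u^3 + u^2*v + 2*u^2 - 2*u*v + 2*u + v - 2
F^* omega = (-4*u^3 + 4*u^2*v + u*v^2 - 6*u*v + 4*u - v^2 + 2*v) du + (-2*u^3 + u^2*v + 2*u^2 - 2*u*v + 2*u + v - 2) dv.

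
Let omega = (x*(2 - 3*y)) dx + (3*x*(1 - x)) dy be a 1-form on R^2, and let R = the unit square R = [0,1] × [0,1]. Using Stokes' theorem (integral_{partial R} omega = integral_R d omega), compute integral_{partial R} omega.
integral_(partial R) omega = 3/2

Stokes: integral_partial_R omega = integral_R d omega with d omega = (∂Q/∂x - ∂P/∂y) dx ∧ dy.
  ∂Q/∂x = 3 - 6*x
  ∂P/∂y = -3*x
  integrand = ∂Q/∂x - ∂P/∂y = 3 - 3*x.
Integrating over R: integral_0^1 integral_0^1 (3 - 3*x) dx dy = 3/2.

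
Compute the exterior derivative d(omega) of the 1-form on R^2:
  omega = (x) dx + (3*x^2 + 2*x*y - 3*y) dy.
d(omega) = (6*x + 2*y) dx ∧ dy

For a 1-form omega = sum_i f_i dx_i, the exterior derivative is
  d(omega) = sum_{i < j} (∂f_j/∂x_i - ∂f_i/∂x_j) dx_i ∧ dx_j.
  coefficient of dx ∧ dy: ∂f_2/∂x - ∂f_1/∂y = ∂(3*x^2 + 2*x*y - 3*y)/∂x - ∂(x)/∂y = 6*x + 2*y
Assembling: d(omega) = (6*x + 2*y) dx ∧ dy.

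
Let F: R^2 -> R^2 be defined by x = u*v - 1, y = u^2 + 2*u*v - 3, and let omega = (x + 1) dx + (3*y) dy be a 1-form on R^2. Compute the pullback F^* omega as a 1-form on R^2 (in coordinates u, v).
F^* omega = (6*u^3 + 18*u^2*v + 13*u*v^2 - 18*u - 18*v) du + (u*(6*u^2 + 13*u*v - 18)) dv

Using F^*(f dg) = (f ∘ F) d(g ∘ F), substitute each coordinate x_i by F_i(u, v) in f_i, and replace dx_i by d F_i = (∂F_i/∂u) du + (∂F_i/∂v) dv.
  For the x component: f_1(F) = u*v; d F_1 = (v) du + (u) dv
  For the y component: f_2(F) = 3*u^2 + 6*u*v - 9; d F_2 = (2*u + 2*v) du + (2*u) dv
Combining and collecting du, dv coefficients:
  coeff of du: 6*u^3 + 18*u^2*v + 13*u*v^2 - 18*u - 18*v
  coeff of dv: u*(6*u^2 + 13*u*v - 18)
F^* omega = (6*u^3 + 18*u^2*v + 13*u*v^2 - 18*u - 18*v) du + (u*(6*u^2 + 13*u*v - 18)) dv.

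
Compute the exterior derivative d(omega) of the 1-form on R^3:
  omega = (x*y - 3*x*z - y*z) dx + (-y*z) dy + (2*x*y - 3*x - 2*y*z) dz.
d(omega) = (-x + z) dx ∧ dy + (3*x + 3*y - 3) dx ∧ dz + (2*x + y - 2*z) dy ∧ dz

For a 1-form omega = sum_i f_i dx_i, the exterior derivative is
  d(omega) = sum_{i < j} (∂f_j/∂x_i - ∂f_i/∂x_j) dx_i ∧ dx_j.
  coefficient of dx ∧ dy: ∂f_2/∂x - ∂f_1/∂y = ∂(-y*z)/∂x - ∂(x*y - 3*x*z - y*z)/∂y = -x + z
  coefficient of dx ∧ dz: ∂f_3/∂x - ∂f_1/∂z = ∂(2*x*y - 3*x - 2*y*z)/∂x - ∂(x*y - 3*x*z - y*z)/∂z = 3*x + 3*y - 3
  coefficient of dy ∧ dz: ∂f_3/∂y - ∂f_2/∂z = ∂(2*x*y - 3*x - 2*y*z)/∂y - ∂(-y*z)/∂z = 2*x + y - 2*z
Assembling: d(omega) = (-x + z) dx ∧ dy + (3*x + 3*y - 3) dx ∧ dz + (2*x + y - 2*z) dy ∧ dz.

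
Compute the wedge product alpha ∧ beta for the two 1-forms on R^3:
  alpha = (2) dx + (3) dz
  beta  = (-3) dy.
alpha ∧ beta = (-6) dx ∧ dy + (9) dy ∧ dz

Distribute the wedge, using dx_i ∧ dx_j = -dx_j ∧ dx_i and dx_i ∧ dx_i = 0. For each pair (i, j) with i < j, the coefficient of dx_i ∧ dx_j in alpha ∧ beta is (alpha_i * beta_j - alpha_j * beta_i). Collecting: alpha ∧ beta = (-6) dx ∧ dy + (9) dy ∧ dz.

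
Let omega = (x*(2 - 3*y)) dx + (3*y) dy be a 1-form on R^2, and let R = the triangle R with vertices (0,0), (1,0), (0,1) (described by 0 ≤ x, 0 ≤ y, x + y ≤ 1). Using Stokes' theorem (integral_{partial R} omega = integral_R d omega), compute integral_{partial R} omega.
integral_(partial R) omega = 1/2

Stokes: integral_partial_R omega = integral_R d omega with d omega = (∂Q/∂x - ∂P/∂y) dx ∧ dy.
  ∂Q/∂x = 0
  ∂P/∂y = -3*x
  integrand = ∂Q/∂x - ∂P/∂y = 3*x.
Integrating over R: integral_0^1 integral_0^{1-x} (3*x) dy dx = 1/2.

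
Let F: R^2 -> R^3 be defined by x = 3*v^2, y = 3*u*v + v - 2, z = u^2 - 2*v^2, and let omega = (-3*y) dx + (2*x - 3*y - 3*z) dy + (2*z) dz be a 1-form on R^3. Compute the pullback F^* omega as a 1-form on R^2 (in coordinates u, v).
F^* omega = (4*u^3 - 9*u^2*v - 35*u*v^2 + 36*v^3 - 9*v^2 + 18*v) du + (-9*u^3 - 35*u^2*v - 3*u^2 - 18*u*v^2 - 18*u*v + 18*u + 16*v^3 - 6*v^2 + 33*v + 6) dv

Using F^*(f dg) = (f ∘ F) d(g ∘ F), substitute each coordinate x_i by F_i(u, v) in f_i, and replace dx_i by d F_i = (∂F_i/∂u) du + (∂F_i/∂v) dv.
  For the x component: f_1(F) = -9*u*v - 3*v + 6; d F_1 = (0) du + (6*v) dv
  For the y component: f_2(F) = -3*u^2 - 9*u*v + 12*v^2 - 3*v + 6; d F_2 = (3*v) du + (3*u + 1) dv
  For the z component: f_3(F) = 2*u^2 - 4*v^2; d F_3 = (2*u) du + (-4*v) dv
Combining and collecting du, dv coefficients:
  coeff of du: 4*u^3 - 9*u^2*v - 35*u*v^2 + 36*v^3 - 9*v^2 + 18*v
  coeff of dv: -9*u^3 - 35*u^2*v - 3*u^2 - 18*u*v^2 - 18*u*v + 18*u + 16*v^3 - 6*v^2 + 33*v + 6
F^* omega = (4*u^3 - 9*u^2*v - 35*u*v^2 + 36*v^3 - 9*v^2 + 18*v) du + (-9*u^3 - 35*u^2*v - 3*u^2 - 18*u*v^2 - 18*u*v + 18*u + 16*v^3 - 6*v^2 + 33*v + 6) dv.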